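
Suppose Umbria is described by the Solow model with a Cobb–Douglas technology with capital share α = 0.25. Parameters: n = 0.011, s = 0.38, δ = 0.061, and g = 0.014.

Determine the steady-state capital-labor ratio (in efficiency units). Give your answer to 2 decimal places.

At the steady state, Δk = 0, so s·k^α = (n + g + δ)·k.
Dividing both sides by k: k^(1−α) = s / (n + g + δ).
k^0.75 = 0.38 / (0.011 + 0.014 + 0.061) = 0.38 / 0.086 = 4.4186
k* = 4.4186^(1/0.75) ≈ 7.2507

k* = 7.25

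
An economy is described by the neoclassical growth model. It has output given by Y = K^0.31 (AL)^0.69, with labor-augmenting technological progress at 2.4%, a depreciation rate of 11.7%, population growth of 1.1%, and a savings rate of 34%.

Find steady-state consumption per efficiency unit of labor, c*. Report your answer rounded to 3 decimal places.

c* = 0.948

In steady state, investment equals break-even investment: s·k^α = (n + g + δ)·k.
Dividing both sides by k: k^(1−α) = s / (n + g + δ).
k^0.69 = 0.34 / (0.011 + 0.024 + 0.117) = 0.34 / 0.152 = 2.2368
k* = 2.2368^(1/0.69) ≈ 3.2115
y* = (k*)^α = 3.2115^0.31 ≈ 1.4358
c* = (1 − s)·y* = (1 − 0.34) × 1.4358 ≈ 0.9476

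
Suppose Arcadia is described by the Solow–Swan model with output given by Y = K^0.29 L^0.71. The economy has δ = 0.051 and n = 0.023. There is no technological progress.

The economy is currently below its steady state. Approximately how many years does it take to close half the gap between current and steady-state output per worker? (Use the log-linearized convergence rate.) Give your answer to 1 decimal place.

about 13.2 years

Near the steady state the convergence rate is λ = (1 − α)(n + δ).
λ = (1 − 0.29) × 0.074 = 0.71 × 0.074 = 0.05254
Half-life = ln 2 / λ = 0.6931 / 0.05254 ≈ 13.19 years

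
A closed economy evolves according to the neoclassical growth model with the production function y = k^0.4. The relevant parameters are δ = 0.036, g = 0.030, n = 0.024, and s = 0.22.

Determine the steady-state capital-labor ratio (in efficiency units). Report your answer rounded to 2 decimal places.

k* ≈ 4.44

In steady state, investment equals break-even investment: s·k^α = (n + g + δ)·k.
Dividing both sides by k: k^(1−α) = s / (n + g + δ).
k^0.6 = 0.22 / (0.024 + 0.030 + 0.036) = 0.22 / 0.090 = 2.4444
k* = 2.4444^(1/0.6) ≈ 4.4356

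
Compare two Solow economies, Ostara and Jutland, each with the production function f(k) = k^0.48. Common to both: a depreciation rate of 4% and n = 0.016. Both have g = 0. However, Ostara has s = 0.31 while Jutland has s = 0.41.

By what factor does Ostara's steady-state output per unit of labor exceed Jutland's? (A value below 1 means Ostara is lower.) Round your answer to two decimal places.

Steady-state y* = [s/(n + δ)]^(α/(1−α)), so the ratio is [ (s_O/(n + δ)_O) / (s_J/(n + δ)_J) ]^0.9231.
s_O/(n + δ)_O = 0.31/0.056 = 5.5357; s_J/(n + δ)_J = 0.41/0.056 = 7.3214.
Ratio = (5.5357/7.3214)^0.9231 = 0.7561^0.9231 ≈ 0.7725

ratio ≈ 0.77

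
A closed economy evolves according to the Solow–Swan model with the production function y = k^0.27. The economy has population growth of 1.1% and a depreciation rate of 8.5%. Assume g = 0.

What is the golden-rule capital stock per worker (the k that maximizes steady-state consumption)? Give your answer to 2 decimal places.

The golden rule sets f'(k) = n + δ, i.e. α·k^(α−1) = n + δ.
So k^(1−α) = α / (n + δ) = 0.27 / 0.096 = 2.8125.
k_gold = 2.8125^(1/0.73) ≈ 4.1228

k_gold ≈ 4.12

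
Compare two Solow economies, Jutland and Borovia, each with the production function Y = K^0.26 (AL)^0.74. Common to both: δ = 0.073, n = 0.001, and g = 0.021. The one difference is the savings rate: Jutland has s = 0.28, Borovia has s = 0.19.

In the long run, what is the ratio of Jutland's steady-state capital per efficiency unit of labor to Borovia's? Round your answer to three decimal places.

Steady-state k* = [s/(n + g + δ)]^(1/(1−α)), so the ratio is [ (s_J/(n + g + δ)_J) / (s_B/(n + g + δ)_B) ]^1.3514.
s_J/(n + g + δ)_J = 0.28/0.095 = 2.9474; s_B/(n + g + δ)_B = 0.19/0.095 = 2.0000.
Ratio = (2.9474/2.0000)^1.3514 = 1.4737^1.3514 ≈ 1.6888

ratio ≈ 1.689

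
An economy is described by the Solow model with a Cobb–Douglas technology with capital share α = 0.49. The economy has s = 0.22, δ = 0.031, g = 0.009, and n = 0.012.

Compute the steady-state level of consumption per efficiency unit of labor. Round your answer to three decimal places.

At the steady state, Δk = 0, so s·k^α = (n + g + δ)·k.
Rearranging, k^(1−α) = s / (n + g + δ).
k^0.51 = 0.22 / (0.012 + 0.009 + 0.031) = 0.22 / 0.052 = 4.2308
k* = 4.2308^(1/0.51) ≈ 16.9153
y* = (k*)^α = 16.9153^0.49 ≈ 3.9981
c* = (1 − s)·y* = (1 − 0.22) × 3.9981 ≈ 3.1185

c* = 3.119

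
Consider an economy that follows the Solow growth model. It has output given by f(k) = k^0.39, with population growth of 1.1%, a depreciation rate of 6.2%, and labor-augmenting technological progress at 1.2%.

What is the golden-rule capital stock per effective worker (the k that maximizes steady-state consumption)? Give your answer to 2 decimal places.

The golden rule sets f'(k) = n + g + δ, i.e. α·k^(α−1) = n + g + δ.
So k^(1−α) = α / (n + g + δ) = 0.39 / 0.085 = 4.5882.
k_gold = 4.5882^(1/0.61) ≈ 12.1523

k_gold ≈ 12.15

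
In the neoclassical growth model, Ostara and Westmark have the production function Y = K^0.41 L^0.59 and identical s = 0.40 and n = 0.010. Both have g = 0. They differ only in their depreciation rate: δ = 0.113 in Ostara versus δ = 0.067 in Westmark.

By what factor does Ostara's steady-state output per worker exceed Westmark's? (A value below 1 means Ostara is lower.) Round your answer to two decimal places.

Steady-state y* = [s/(n + δ)]^(α/(1−α)), so the ratio is [ (s_O/(n + δ)_O) / (s_W/(n + δ)_W) ]^0.6949.
s_O/(n + δ)_O = 0.40/0.123 = 3.2520; s_W/(n + δ)_W = 0.40/0.077 = 5.1948.
Ratio = (3.2520/5.1948)^0.6949 = 0.6260^0.6949 ≈ 0.7222

ratio ≈ 0.72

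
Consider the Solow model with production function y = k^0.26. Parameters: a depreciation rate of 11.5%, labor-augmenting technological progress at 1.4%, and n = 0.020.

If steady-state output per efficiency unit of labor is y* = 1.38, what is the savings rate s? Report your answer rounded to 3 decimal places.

s ≈ 0.373

At the steady state, Δk = 0, so s·k^α = (n + g + δ)·k.
Since y* = [s/(n + g + δ)]^(α/(1−α)), we have s/(n + g + δ) = (y*)^((1−α)/α) = 1.38^2.8462 = 2.5011.
Therefore s = 2.5011 × (n + g + δ) = 2.5011 × 0.149 = 0.3727.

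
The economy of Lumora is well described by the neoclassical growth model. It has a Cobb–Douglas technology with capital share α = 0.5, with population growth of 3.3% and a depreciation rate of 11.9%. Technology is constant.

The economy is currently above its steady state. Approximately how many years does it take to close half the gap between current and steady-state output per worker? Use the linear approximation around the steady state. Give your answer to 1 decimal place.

half-life ≈ 9.1 years

Near the steady state the convergence rate is λ = (1 − α)(n + δ).
λ = (1 − 0.5) × 0.152 = 0.5 × 0.152 = 0.0760
Half-life = ln 2 / λ = 0.6931 / 0.0760 ≈ 9.12 years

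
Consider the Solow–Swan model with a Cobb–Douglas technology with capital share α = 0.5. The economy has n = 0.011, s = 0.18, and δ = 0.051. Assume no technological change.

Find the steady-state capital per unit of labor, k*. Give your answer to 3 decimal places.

Steady state requires s·f(k) = (n + δ)·k, i.e. s·k^α = (n + δ)·k.
Rearranging, k^(1−α) = s / (n + δ).
k^0.5 = 0.18 / (0.011 + 0.051) = 0.18 / 0.062 = 2.9032
k* = 2.9032^(1/0.5) ≈ 8.4286

k* = 8.429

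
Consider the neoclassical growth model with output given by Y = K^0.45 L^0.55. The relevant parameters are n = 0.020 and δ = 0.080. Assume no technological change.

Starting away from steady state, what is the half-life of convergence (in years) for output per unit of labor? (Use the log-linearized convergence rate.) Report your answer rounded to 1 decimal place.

Near the steady state the convergence rate is λ = (1 − α)(n + δ).
λ = (1 − 0.45) × 0.100 = 0.55 × 0.100 = 0.0550
Half-life = ln 2 / λ = 0.6931 / 0.0550 ≈ 12.60 years

half-life ≈ 12.6 years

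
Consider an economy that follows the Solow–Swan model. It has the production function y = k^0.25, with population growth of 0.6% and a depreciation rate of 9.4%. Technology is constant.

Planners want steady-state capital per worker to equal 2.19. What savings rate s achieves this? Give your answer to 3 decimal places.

In steady state, investment equals break-even investment: s·k^α = (n + δ)·k.
So s / (n + δ) = (k*)^(1−α) = 2.19^0.75 = 1.8003.
Therefore s = 1.8003 × (n + δ) = 1.8003 × 0.100 = 0.1800.

s ≈ 0.180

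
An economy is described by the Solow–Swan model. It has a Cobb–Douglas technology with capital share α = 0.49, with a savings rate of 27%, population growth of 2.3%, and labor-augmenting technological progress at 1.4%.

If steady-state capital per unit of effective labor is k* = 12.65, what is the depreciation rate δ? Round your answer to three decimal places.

δ ≈ 0.037

Steady state requires s·f(k) = (n + g + δ)·k, i.e. s·k^α = (n + g + δ)·k.
So s / (n + g + δ) = (k*)^(1−α) = 12.65^0.51 = 3.6481.
Therefore n + g + δ = s / 3.6481 = 0.27 / 3.6481 = 0.0740, so δ = 0.0740 − 0.037 = 0.0370.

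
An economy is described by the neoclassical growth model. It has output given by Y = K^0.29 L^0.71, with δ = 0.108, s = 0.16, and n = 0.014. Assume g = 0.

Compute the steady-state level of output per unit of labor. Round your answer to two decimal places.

y* ≈ 1.12

Steady state requires s·f(k) = (n + δ)·k, i.e. s·k^α = (n + δ)·k.
Rearranging, k^(1−α) = s / (n + δ).
k^0.71 = 0.16 / (0.014 + 0.108) = 0.16 / 0.122 = 1.3115
k* = 1.3115^(1/0.71) ≈ 1.4651
y* = (k*)^α = 1.4651^0.29 ≈ 1.1171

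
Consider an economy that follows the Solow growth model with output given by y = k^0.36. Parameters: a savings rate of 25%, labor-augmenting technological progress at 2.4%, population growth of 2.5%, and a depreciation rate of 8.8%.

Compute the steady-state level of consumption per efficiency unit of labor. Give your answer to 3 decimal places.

c* ≈ 1.052

At the steady state, Δk = 0, so s·k^α = (n + g + δ)·k.
Rearranging, k^(1−α) = s / (n + g + δ).
k^0.64 = 0.25 / (0.025 + 0.024 + 0.088) = 0.25 / 0.137 = 1.8248
k* = 1.8248^(1/0.64) ≈ 2.5595
y* = (k*)^α = 2.5595^0.36 ≈ 1.4026
c* = (1 − s)·y* = (1 − 0.25) × 1.4026 ≈ 1.0520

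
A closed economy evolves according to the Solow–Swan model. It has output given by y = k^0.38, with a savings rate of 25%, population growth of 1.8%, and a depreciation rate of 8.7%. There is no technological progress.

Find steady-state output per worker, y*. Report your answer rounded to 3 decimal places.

y* ≈ 1.702

In steady state, investment equals break-even investment: s·k^α = (n + δ)·k.
Dividing both sides by k: k^(1−α) = s / (n + δ).
k^0.62 = 0.25 / (0.018 + 0.087) = 0.25 / 0.105 = 2.3810
k* = 2.3810^(1/0.62) ≈ 4.0521
y* = (k*)^α = 4.0521^0.38 ≈ 1.7018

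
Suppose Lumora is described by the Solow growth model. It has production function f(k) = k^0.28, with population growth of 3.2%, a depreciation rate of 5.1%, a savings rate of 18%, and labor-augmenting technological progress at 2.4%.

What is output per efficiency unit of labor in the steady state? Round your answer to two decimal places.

y* = 1.22

Steady state requires s·f(k) = (n + g + δ)·k, i.e. s·k^α = (n + g + δ)·k.
Dividing both sides by k: k^(1−α) = s / (n + g + δ).
k^0.72 = 0.18 / (0.032 + 0.024 + 0.051) = 0.18 / 0.107 = 1.6822
k* = 1.6822^(1/0.72) ≈ 2.0593
y* = (k*)^α = 2.0593^0.28 ≈ 1.2242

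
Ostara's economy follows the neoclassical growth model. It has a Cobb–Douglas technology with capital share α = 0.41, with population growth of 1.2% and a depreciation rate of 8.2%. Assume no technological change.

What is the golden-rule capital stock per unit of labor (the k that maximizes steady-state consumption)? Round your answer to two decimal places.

k_gold ≈ 12.14

The golden rule sets f'(k) = n + δ, i.e. α·k^(α−1) = n + δ.
So k^(1−α) = α / (n + δ) = 0.41 / 0.094 = 4.3617.
k_gold = 4.3617^(1/0.59) ≈ 12.1384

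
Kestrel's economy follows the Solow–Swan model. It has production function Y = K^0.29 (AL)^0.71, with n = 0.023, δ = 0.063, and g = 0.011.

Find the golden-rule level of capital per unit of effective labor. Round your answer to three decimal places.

The golden rule sets f'(k) = n + g + δ, i.e. α·k^(α−1) = n + g + δ.
So k^(1−α) = α / (n + g + δ) = 0.29 / 0.097 = 2.9897.
k_gold = 2.9897^(1/0.71) ≈ 4.6763

k_gold ≈ 4.676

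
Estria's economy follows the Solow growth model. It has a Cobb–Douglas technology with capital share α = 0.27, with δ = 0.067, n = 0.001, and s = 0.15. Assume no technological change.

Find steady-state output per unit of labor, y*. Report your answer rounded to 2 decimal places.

y* ≈ 1.34

Steady state requires s·f(k) = (n + δ)·k, i.e. s·k^α = (n + δ)·k.
Rearranging, k^(1−α) = s / (n + δ).
k^0.73 = 0.15 / (0.001 + 0.067) = 0.15 / 0.068 = 2.2059
k* = 2.2059^(1/0.73) ≈ 2.9557
y* = (k*)^α = 2.9557^0.27 ≈ 1.3399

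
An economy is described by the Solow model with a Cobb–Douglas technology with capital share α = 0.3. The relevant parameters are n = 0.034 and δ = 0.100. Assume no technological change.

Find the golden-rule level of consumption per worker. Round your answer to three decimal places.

At the golden rule, f'(k) = n + δ, so α·k^(α−1) = n + δ and k_gold = (α/(n + δ))^(1/(1−α)).
k_gold = (0.3/0.134)^(1/0.7) = 2.2388^1.4286 ≈ 3.1625
c_gold = f(k_gold) − (n + δ)·k_gold = 1.4126 − 0.134×3.1625 ≈ 0.9888

c_gold ≈ 0.989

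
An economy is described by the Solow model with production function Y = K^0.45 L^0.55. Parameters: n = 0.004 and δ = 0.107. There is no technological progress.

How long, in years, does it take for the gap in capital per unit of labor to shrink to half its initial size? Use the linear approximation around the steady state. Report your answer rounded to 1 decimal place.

t_½ ≈ 11.4 years

Near the steady state the convergence rate is λ = (1 − α)(n + δ).
λ = (1 − 0.45) × 0.111 = 0.55 × 0.111 = 0.06105
Half-life = ln 2 / λ = 0.6931 / 0.06105 ≈ 11.35 years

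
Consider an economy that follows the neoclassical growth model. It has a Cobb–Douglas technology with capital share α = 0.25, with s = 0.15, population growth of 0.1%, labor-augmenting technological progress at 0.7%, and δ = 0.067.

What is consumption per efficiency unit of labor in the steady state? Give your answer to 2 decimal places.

At the steady state, Δk = 0, so s·k^α = (n + g + δ)·k.
Rearranging, k^(1−α) = s / (n + g + δ).
k^0.75 = 0.15 / (0.001 + 0.007 + 0.067) = 0.15 / 0.075 = 2.0000
k* = 2.0000^(1/0.75) ≈ 2.5198
y* = (k*)^α = 2.5198^0.25 ≈ 1.2599
c* = (1 − s)·y* = (1 − 0.15) × 1.2599 ≈ 1.0709

c* = 1.07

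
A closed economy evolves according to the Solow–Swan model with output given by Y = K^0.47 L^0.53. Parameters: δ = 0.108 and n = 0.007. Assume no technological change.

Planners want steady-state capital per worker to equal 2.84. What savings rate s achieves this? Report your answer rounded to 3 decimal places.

Steady state requires s·f(k) = (n + δ)·k, i.e. s·k^α = (n + δ)·k.
So s / (n + δ) = (k*)^(1−α) = 2.84^0.53 = 1.7388.
Therefore s = 1.7388 × (n + δ) = 1.7388 × 0.115 = 0.2000.

s ≈ 0.200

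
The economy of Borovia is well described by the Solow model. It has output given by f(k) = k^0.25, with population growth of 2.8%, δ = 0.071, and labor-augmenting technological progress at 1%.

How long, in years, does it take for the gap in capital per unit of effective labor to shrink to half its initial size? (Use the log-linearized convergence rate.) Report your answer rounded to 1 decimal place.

t_½ ≈ 8.5 years

Near the steady state the convergence rate is λ = (1 − α)(n + g + δ).
λ = (1 − 0.25) × 0.109 = 0.75 × 0.109 = 0.08175
Half-life = ln 2 / λ = 0.6931 / 0.08175 ≈ 8.48 years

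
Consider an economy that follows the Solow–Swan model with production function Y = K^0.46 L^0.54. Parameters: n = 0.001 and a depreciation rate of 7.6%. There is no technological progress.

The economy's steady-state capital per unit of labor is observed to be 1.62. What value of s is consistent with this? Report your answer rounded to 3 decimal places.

In steady state, investment equals break-even investment: s·k^α = (n + δ)·k.
So s / (n + δ) = (k*)^(1−α) = 1.62^0.54 = 1.2976.
Therefore s = 1.2976 × (n + δ) = 1.2976 × 0.077 = 0.0999.

s ≈ 0.100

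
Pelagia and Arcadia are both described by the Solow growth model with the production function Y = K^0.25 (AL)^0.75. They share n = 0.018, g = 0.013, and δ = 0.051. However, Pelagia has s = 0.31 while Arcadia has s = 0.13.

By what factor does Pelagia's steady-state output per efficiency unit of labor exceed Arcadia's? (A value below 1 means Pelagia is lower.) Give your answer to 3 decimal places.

ratio ≈ 1.336

Steady-state y* = [s/(n + g + δ)]^(α/(1−α)), so the ratio is [ (s_P/(n + g + δ)_P) / (s_A/(n + g + δ)_A) ]^0.3333.
s_P/(n + g + δ)_P = 0.31/0.082 = 3.7805; s_A/(n + g + δ)_A = 0.13/0.082 = 1.5854.
Ratio = (3.7805/1.5854)^0.3333 = 2.3846^0.3333 ≈ 1.3360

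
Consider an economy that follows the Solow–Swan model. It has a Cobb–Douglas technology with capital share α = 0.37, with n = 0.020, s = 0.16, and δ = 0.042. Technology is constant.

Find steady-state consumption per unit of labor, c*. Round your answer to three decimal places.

c* = 1.466

Steady state requires s·f(k) = (n + δ)·k, i.e. s·k^α = (n + δ)·k.
Dividing both sides by k: k^(1−α) = s / (n + δ).
k^0.63 = 0.16 / (0.020 + 0.042) = 0.16 / 0.062 = 2.5806
k* = 2.5806^(1/0.63) ≈ 4.5032
y* = (k*)^α = 4.5032^0.37 ≈ 1.7450
c* = (1 − s)·y* = (1 − 0.16) × 1.7450 ≈ 1.4658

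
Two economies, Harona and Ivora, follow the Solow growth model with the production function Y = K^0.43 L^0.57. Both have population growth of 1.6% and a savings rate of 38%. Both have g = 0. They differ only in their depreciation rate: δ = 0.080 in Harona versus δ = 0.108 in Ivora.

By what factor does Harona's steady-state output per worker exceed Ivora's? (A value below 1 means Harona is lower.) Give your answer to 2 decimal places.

y*_H / y*_I ≈ 1.21

Steady-state y* = [s/(n + δ)]^(α/(1−α)), so the ratio is [ (s_H/(n + δ)_H) / (s_I/(n + δ)_I) ]^0.7544.
s_H/(n + δ)_H = 0.38/0.096 = 3.9583; s_I/(n + δ)_I = 0.38/0.124 = 3.0645.
Ratio = (3.9583/3.0645)^0.7544 = 1.2917^0.7544 ≈ 1.2130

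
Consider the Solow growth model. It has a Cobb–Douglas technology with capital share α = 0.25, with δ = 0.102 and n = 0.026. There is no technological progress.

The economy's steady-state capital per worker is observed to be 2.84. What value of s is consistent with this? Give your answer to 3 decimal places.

s ≈ 0.280

Steady state requires s·f(k) = (n + δ)·k, i.e. s·k^α = (n + δ)·k.
So s / (n + δ) = (k*)^(1−α) = 2.84^0.75 = 2.1877.
Therefore s = 2.1877 × (n + δ) = 2.1877 × 0.128 = 0.2800.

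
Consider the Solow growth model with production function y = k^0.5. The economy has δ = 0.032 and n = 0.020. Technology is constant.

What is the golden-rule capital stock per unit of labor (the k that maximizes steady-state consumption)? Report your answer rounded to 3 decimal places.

The golden rule sets f'(k) = n + δ, i.e. α·k^(α−1) = n + δ.
So k^(1−α) = α / (n + δ) = 0.5 / 0.052 = 9.6154.
k_gold = 9.6154^(1/0.5) ≈ 92.4559

k_gold ≈ 92.456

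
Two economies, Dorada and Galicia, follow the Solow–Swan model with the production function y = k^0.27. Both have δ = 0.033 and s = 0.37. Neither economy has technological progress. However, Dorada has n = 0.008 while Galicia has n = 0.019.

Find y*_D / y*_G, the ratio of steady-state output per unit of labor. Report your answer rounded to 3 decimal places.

y*_D / y*_G ≈ 1.092

Steady-state y* = [s/(n + δ)]^(α/(1−α)), so the ratio is [ (s_D/(n + δ)_D) / (s_G/(n + δ)_G) ]^0.3699.
s_D/(n + δ)_D = 0.37/0.041 = 9.0244; s_G/(n + δ)_G = 0.37/0.052 = 7.1154.
Ratio = (9.0244/7.1154)^0.3699 = 1.2683^0.3699 ≈ 1.0919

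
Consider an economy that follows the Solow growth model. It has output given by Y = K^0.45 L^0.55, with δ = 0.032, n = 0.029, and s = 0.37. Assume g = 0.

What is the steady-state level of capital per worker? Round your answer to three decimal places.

k* ≈ 26.510

Steady state requires s·f(k) = (n + δ)·k, i.e. s·k^α = (n + δ)·k.
Dividing both sides by k: k^(1−α) = s / (n + δ).
k^0.55 = 0.37 / (0.029 + 0.032) = 0.37 / 0.061 = 6.0656
k* = 6.0656^(1/0.55) ≈ 26.5098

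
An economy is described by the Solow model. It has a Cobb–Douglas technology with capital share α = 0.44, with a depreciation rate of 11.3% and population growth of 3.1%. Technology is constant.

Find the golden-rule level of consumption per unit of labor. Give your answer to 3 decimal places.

c_gold ≈ 1.347

At the golden rule, f'(k) = n + δ, so α·k^(α−1) = n + δ and k_gold = (α/(n + δ))^(1/(1−α)).
k_gold = (0.44/0.144)^(1/0.56) = 3.0556^1.7857 ≈ 7.3491
c_gold = f(k_gold) − (n + δ)·k_gold = 2.4052 − 0.144×7.3491 ≈ 1.3469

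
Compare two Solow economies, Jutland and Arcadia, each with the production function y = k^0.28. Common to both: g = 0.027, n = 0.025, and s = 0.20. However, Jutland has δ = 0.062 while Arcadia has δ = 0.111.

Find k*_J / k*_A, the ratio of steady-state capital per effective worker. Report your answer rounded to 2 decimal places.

ratio ≈ 1.64

Steady-state k* = [s/(n + g + δ)]^(1/(1−α)), so the ratio is [ (s_J/(n + g + δ)_J) / (s_A/(n + g + δ)_A) ]^1.3889.
s_J/(n + g + δ)_J = 0.20/0.114 = 1.7544; s_A/(n + g + δ)_A = 0.20/0.163 = 1.2270.
Ratio = (1.7544/1.2270)^1.3889 = 1.4298^1.3889 ≈ 1.6431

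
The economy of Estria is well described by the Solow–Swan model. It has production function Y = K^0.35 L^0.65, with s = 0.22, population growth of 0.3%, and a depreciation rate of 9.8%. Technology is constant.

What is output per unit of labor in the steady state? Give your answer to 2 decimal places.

y* ≈ 1.52

In steady state, investment equals break-even investment: s·k^α = (n + δ)·k.
Dividing both sides by k: k^(1−α) = s / (n + δ).
k^0.65 = 0.22 / (0.003 + 0.098) = 0.22 / 0.101 = 2.1782
k* = 2.1782^(1/0.65) ≈ 3.3125
y* = (k*)^α = 3.3125^0.35 ≈ 1.5207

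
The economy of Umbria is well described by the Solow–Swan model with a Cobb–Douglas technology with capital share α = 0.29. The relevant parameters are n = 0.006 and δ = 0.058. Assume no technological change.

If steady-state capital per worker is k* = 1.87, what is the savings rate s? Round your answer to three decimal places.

s ≈ 0.100

At the steady state, Δk = 0, so s·k^α = (n + δ)·k.
So s / (n + δ) = (k*)^(1−α) = 1.87^0.71 = 1.5596.
Therefore s = 1.5596 × (n + δ) = 1.5596 × 0.064 = 0.0998.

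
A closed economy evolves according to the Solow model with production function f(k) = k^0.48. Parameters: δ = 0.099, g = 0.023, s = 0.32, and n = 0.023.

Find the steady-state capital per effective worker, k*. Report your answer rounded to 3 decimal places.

At the steady state, Δk = 0, so s·k^α = (n + g + δ)·k.
Dividing both sides by k: k^(1−α) = s / (n + g + δ).
k^0.52 = 0.32 / (0.023 + 0.023 + 0.099) = 0.32 / 0.145 = 2.2069
k* = 2.2069^(1/0.52) ≈ 4.5827

k* = 4.583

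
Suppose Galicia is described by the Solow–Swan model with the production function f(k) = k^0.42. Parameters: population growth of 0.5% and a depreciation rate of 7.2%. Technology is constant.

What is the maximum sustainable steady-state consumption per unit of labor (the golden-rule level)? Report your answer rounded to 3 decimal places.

c_gold ≈ 1.981

At the golden rule, f'(k) = n + δ, so α·k^(α−1) = n + δ and k_gold = (α/(n + δ))^(1/(1−α)).
k_gold = (0.42/0.077)^(1/0.58) = 5.4545^1.7241 ≈ 18.6311
c_gold = f(k_gold) − (n + δ)·k_gold = 3.4159 − 0.077×18.6311 ≈ 1.9813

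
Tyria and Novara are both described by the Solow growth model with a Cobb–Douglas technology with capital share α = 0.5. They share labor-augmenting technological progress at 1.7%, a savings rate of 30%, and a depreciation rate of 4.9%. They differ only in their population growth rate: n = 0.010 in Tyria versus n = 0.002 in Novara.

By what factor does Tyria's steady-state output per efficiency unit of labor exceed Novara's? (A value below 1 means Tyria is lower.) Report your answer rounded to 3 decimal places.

y*_T / y*_N ≈ 0.895

Steady-state y* = [s/(n + g + δ)]^(α/(1−α)), so the ratio is [ (s_T/(n + g + δ)_T) / (s_N/(n + g + δ)_N) ]^1.
s_T/(n + g + δ)_T = 0.30/0.076 = 3.9474; s_N/(n + g + δ)_N = 0.30/0.068 = 4.4118.
Ratio = (3.9474/4.4118)^1 = 0.8947^1 ≈ 0.8947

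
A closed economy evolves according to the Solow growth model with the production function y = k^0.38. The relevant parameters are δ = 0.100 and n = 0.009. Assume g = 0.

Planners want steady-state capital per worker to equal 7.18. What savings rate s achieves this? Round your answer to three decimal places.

s ≈ 0.370

In steady state, investment equals break-even investment: s·k^α = (n + δ)·k.
So s / (n + δ) = (k*)^(1−α) = 7.18^0.62 = 3.3947.
Therefore s = 3.3947 × (n + δ) = 3.3947 × 0.109 = 0.3700.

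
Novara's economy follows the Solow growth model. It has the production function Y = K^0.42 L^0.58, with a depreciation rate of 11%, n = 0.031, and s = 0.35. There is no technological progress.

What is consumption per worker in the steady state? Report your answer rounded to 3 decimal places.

c* = 1.256

In steady state, investment equals break-even investment: s·k^α = (n + δ)·k.
Rearranging, k^(1−α) = s / (n + δ).
k^0.58 = 0.35 / (0.031 + 0.110) = 0.35 / 0.141 = 2.4823
k* = 2.4823^(1/0.58) ≈ 4.7949
y* = (k*)^α = 4.7949^0.42 ≈ 1.9316
c* = (1 − s)·y* = (1 − 0.35) × 1.9316 ≈ 1.2555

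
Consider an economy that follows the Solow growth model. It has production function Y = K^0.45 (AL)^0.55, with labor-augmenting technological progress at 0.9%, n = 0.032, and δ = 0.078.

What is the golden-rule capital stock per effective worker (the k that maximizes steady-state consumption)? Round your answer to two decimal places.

k_gold ≈ 11.23

The golden rule sets f'(k) = n + g + δ, i.e. α·k^(α−1) = n + g + δ.
So k^(1−α) = α / (n + g + δ) = 0.45 / 0.119 = 3.7815.
k_gold = 3.7815^(1/0.55) ≈ 11.2279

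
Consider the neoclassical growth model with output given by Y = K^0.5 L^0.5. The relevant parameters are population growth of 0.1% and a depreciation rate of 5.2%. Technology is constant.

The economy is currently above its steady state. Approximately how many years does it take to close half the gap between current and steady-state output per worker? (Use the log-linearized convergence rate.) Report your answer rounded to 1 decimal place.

half-life ≈ 26.2 years

Near the steady state the convergence rate is λ = (1 − α)(n + δ).
λ = (1 − 0.5) × 0.053 = 0.5 × 0.053 = 0.0265
Half-life = ln 2 / λ = 0.6931 / 0.0265 ≈ 26.15 years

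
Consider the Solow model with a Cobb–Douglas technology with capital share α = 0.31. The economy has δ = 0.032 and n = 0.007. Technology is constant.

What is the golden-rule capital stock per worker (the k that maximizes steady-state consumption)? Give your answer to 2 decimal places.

The golden rule sets f'(k) = n + δ, i.e. α·k^(α−1) = n + δ.
So k^(1−α) = α / (n + δ) = 0.31 / 0.039 = 7.9487.
k_gold = 7.9487^(1/0.69) ≈ 20.1733

k_gold ≈ 20.17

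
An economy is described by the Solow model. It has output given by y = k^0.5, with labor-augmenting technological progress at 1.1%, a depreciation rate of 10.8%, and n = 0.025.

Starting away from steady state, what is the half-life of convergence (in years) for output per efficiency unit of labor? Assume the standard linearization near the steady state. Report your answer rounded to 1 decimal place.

Near the steady state the convergence rate is λ = (1 − α)(n + g + δ).
λ = (1 − 0.5) × 0.144 = 0.5 × 0.144 = 0.0720
Half-life = ln 2 / λ = 0.6931 / 0.0720 ≈ 9.63 years

half-life ≈ 9.6 years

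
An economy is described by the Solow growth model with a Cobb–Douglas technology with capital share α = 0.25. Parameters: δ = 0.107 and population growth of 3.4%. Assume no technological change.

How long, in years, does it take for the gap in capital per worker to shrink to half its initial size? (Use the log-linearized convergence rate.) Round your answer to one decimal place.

Near the steady state the convergence rate is λ = (1 − α)(n + δ).
λ = (1 − 0.25) × 0.141 = 0.75 × 0.141 = 0.10575
Half-life = ln 2 / λ = 0.6931 / 0.10575 ≈ 6.55 years

t_½ ≈ 6.6 years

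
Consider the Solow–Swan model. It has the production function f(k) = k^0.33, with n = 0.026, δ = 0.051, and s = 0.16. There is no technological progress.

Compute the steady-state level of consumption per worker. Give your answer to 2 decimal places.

Steady state requires s·f(k) = (n + δ)·k, i.e. s·k^α = (n + δ)·k.
Dividing both sides by k: k^(1−α) = s / (n + δ).
k^0.67 = 0.16 / (0.026 + 0.051) = 0.16 / 0.077 = 2.0779
k* = 2.0779^(1/0.67) ≈ 2.9790
y* = (k*)^α = 2.9790^0.33 ≈ 1.4337
c* = (1 − s)·y* = (1 − 0.16) × 1.4337 ≈ 1.2043

c* ≈ 1.20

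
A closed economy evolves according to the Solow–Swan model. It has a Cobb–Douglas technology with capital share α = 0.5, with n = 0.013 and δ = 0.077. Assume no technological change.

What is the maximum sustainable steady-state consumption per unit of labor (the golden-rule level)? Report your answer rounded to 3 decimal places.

At the golden rule, f'(k) = n + δ, so α·k^(α−1) = n + δ and k_gold = (α/(n + δ))^(1/(1−α)).
k_gold = (0.5/0.090)^(1/0.5) = 5.5556^2 ≈ 30.8647
c_gold = f(k_gold) − (n + δ)·k_gold = 5.5556 − 0.090×30.8647 ≈ 2.7778

c_gold ≈ 2.778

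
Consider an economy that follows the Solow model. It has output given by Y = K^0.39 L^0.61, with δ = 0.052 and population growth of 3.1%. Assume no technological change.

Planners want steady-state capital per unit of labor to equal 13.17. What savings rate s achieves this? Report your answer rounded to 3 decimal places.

Steady state requires s·f(k) = (n + δ)·k, i.e. s·k^α = (n + δ)·k.
So s / (n + δ) = (k*)^(1−α) = 13.17^0.61 = 4.8189.
Therefore s = 4.8189 × (n + δ) = 4.8189 × 0.083 = 0.4000.

s ≈ 0.400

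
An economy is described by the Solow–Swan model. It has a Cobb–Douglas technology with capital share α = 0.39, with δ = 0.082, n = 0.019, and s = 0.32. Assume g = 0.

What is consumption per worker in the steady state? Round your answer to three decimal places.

Steady state requires s·f(k) = (n + δ)·k, i.e. s·k^α = (n + δ)·k.
Rearranging, k^(1−α) = s / (n + δ).
k^0.61 = 0.32 / (0.019 + 0.082) = 0.32 / 0.101 = 3.1683
k* = 3.1683^(1/0.61) ≈ 6.6226
y* = (k*)^α = 6.6226^0.39 ≈ 2.0903
c* = (1 − s)·y* = (1 − 0.32) × 2.0903 ≈ 1.4214

c* = 1.421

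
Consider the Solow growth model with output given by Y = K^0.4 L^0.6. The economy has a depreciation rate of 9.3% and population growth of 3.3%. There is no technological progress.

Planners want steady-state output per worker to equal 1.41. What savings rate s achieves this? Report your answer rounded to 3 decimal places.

s ≈ 0.211

At the steady state, Δk = 0, so s·k^α = (n + δ)·k.
Since y* = [s/(n + δ)]^(α/(1−α)), we have s/(n + δ) = (y*)^((1−α)/α) = 1.41^1.5 = 1.6743.
Therefore s = 1.6743 × (n + δ) = 1.6743 × 0.126 = 0.2110.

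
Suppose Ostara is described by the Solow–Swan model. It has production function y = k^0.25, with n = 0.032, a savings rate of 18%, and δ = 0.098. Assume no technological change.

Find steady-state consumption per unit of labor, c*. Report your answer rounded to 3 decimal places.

c* ≈ 0.914

At the steady state, Δk = 0, so s·k^α = (n + δ)·k.
Rearranging, k^(1−α) = s / (n + δ).
k^0.75 = 0.18 / (0.032 + 0.098) = 0.18 / 0.130 = 1.3846
k* = 1.3846^(1/0.75) ≈ 1.5432
y* = (k*)^α = 1.5432^0.25 ≈ 1.1146
c* = (1 − s)·y* = (1 − 0.18) × 1.1146 ≈ 0.9140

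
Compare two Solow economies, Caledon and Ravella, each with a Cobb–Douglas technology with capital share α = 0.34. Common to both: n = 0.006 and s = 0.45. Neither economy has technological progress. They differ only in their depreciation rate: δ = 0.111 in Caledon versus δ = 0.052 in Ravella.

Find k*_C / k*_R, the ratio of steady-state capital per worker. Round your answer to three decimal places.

ratio ≈ 0.345

Steady-state k* = [s/(n + δ)]^(1/(1−α)), so the ratio is [ (s_C/(n + δ)_C) / (s_R/(n + δ)_R) ]^1.5152.
s_C/(n + δ)_C = 0.45/0.117 = 3.8462; s_R/(n + δ)_R = 0.45/0.058 = 7.7586.
Ratio = (3.8462/7.7586)^1.5152 = 0.4957^1.5152 ≈ 0.3453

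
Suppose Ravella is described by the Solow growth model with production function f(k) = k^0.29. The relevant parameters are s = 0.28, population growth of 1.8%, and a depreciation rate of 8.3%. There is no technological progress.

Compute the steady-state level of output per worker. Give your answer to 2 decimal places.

Steady state requires s·f(k) = (n + δ)·k, i.e. s·k^α = (n + δ)·k.
Dividing both sides by k: k^(1−α) = s / (n + δ).
k^0.71 = 0.28 / (0.018 + 0.083) = 0.28 / 0.101 = 2.7723
k* = 2.7723^(1/0.71) ≈ 4.2045
y* = (k*)^α = 4.2045^0.29 ≈ 1.5166

y* ≈ 1.52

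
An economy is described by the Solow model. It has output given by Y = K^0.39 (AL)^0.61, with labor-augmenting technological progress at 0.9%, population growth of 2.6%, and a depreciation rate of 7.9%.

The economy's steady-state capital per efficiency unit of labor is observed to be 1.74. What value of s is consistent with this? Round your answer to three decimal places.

s ≈ 0.160

Steady state requires s·f(k) = (n + g + δ)·k, i.e. s·k^α = (n + g + δ)·k.
So s / (n + g + δ) = (k*)^(1−α) = 1.74^0.61 = 1.4020.
Therefore s = 1.4020 × (n + g + δ) = 1.4020 × 0.114 = 0.1598.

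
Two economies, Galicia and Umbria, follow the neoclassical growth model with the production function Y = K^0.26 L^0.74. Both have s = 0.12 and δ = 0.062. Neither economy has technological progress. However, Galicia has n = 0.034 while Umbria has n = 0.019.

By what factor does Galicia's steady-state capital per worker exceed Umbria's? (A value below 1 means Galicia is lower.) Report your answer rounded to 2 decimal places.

ratio ≈ 0.79

Steady-state k* = [s/(n + δ)]^(1/(1−α)), so the ratio is [ (s_G/(n + δ)_G) / (s_U/(n + δ)_U) ]^1.3514.
s_G/(n + δ)_G = 0.12/0.096 = 1.2500; s_U/(n + δ)_U = 0.12/0.081 = 1.4815.
Ratio = (1.2500/1.4815)^1.3514 = 0.8437^1.3514 ≈ 0.7948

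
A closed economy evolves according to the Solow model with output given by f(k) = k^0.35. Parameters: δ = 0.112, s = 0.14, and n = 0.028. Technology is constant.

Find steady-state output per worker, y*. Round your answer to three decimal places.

Steady state requires s·f(k) = (n + δ)·k, i.e. s·k^α = (n + δ)·k.
Rearranging, k^(1−α) = s / (n + δ).
k^0.65 = 0.14 / (0.028 + 0.112) = 0.14 / 0.140 = 1.0000
k* = 1.0000^(1/0.65) ≈ 1.0000
y* = (k*)^α = 1.0000^0.35 ≈ 1.0000

y* = 1.000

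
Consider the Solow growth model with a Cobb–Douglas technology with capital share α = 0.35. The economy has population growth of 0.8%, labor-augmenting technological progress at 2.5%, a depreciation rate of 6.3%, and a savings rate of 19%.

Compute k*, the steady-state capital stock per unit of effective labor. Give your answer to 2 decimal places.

k* ≈ 2.86

At the steady state, Δk = 0, so s·k^α = (n + g + δ)·k.
Rearranging, k^(1−α) = s / (n + g + δ).
k^0.65 = 0.19 / (0.008 + 0.025 + 0.063) = 0.19 / 0.096 = 1.9792
k* = 1.9792^(1/0.65) ≈ 2.8585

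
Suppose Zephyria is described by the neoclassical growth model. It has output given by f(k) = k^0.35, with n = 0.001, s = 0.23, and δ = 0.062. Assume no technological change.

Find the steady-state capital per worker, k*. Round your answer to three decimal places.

k* ≈ 7.332

At the steady state, Δk = 0, so s·k^α = (n + δ)·k.
Dividing both sides by k: k^(1−α) = s / (n + δ).
k^0.65 = 0.23 / (0.001 + 0.062) = 0.23 / 0.063 = 3.6508
k* = 3.6508^(1/0.65) ≈ 7.3318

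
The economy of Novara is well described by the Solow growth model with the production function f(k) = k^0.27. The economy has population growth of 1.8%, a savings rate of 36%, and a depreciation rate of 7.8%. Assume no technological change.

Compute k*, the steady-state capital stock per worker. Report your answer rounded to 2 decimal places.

k* = 6.11

In steady state, investment equals break-even investment: s·k^α = (n + δ)·k.
Rearranging, k^(1−α) = s / (n + δ).
k^0.73 = 0.36 / (0.018 + 0.078) = 0.36 / 0.096 = 3.7500
k* = 3.7500^(1/0.73) ≈ 6.1143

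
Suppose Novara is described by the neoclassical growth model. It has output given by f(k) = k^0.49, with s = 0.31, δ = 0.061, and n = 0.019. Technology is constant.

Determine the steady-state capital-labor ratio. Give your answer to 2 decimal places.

k* = 14.24

In steady state, investment equals break-even investment: s·k^α = (n + δ)·k.
Dividing both sides by k: k^(1−α) = s / (n + δ).
k^0.51 = 0.31 / (0.019 + 0.061) = 0.31 / 0.080 = 3.8750
k* = 3.8750^(1/0.51) ≈ 14.2388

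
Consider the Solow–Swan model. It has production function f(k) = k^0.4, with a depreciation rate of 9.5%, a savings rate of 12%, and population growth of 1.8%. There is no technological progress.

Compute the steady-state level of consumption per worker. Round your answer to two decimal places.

Steady state requires s·f(k) = (n + δ)·k, i.e. s·k^α = (n + δ)·k.
Dividing both sides by k: k^(1−α) = s / (n + δ).
k^0.6 = 0.12 / (0.018 + 0.095) = 0.12 / 0.113 = 1.0619
k* = 1.0619^(1/0.6) ≈ 1.1053
y* = (k*)^α = 1.1053^0.4 ≈ 1.0409
c* = (1 − s)·y* = (1 − 0.12) × 1.0409 ≈ 0.9160

c* ≈ 0.92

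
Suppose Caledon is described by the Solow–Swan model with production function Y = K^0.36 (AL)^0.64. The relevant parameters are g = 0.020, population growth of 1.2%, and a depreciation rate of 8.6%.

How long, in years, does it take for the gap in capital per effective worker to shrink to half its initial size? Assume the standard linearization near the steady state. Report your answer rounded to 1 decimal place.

about 9.2 years

Near the steady state the convergence rate is λ = (1 − α)(n + g + δ).
λ = (1 − 0.36) × 0.118 = 0.64 × 0.118 = 0.07552
Half-life = ln 2 / λ = 0.6931 / 0.07552 ≈ 9.18 years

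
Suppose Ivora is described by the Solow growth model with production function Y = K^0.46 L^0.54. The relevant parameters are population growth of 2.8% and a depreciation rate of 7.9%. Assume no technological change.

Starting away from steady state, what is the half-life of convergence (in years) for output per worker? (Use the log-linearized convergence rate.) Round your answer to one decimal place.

Near the steady state the convergence rate is λ = (1 − α)(n + δ).
λ = (1 − 0.46) × 0.107 = 0.54 × 0.107 = 0.05778
Half-life = ln 2 / λ = 0.6931 / 0.05778 ≈ 12.00 years

about 12.0 years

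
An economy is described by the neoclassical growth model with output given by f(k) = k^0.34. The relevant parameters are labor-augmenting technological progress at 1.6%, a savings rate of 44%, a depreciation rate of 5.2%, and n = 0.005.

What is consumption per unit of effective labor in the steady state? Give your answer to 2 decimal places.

c* = 1.41

At the steady state, Δk = 0, so s·k^α = (n + g + δ)·k.
Rearranging, k^(1−α) = s / (n + g + δ).
k^0.66 = 0.44 / (0.005 + 0.016 + 0.052) = 0.44 / 0.073 = 6.0274
k* = 6.0274^(1/0.66) ≈ 15.2060
y* = (k*)^α = 15.2060^0.34 ≈ 2.5228
c* = (1 − s)·y* = (1 − 0.44) × 2.5228 ≈ 1.4128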